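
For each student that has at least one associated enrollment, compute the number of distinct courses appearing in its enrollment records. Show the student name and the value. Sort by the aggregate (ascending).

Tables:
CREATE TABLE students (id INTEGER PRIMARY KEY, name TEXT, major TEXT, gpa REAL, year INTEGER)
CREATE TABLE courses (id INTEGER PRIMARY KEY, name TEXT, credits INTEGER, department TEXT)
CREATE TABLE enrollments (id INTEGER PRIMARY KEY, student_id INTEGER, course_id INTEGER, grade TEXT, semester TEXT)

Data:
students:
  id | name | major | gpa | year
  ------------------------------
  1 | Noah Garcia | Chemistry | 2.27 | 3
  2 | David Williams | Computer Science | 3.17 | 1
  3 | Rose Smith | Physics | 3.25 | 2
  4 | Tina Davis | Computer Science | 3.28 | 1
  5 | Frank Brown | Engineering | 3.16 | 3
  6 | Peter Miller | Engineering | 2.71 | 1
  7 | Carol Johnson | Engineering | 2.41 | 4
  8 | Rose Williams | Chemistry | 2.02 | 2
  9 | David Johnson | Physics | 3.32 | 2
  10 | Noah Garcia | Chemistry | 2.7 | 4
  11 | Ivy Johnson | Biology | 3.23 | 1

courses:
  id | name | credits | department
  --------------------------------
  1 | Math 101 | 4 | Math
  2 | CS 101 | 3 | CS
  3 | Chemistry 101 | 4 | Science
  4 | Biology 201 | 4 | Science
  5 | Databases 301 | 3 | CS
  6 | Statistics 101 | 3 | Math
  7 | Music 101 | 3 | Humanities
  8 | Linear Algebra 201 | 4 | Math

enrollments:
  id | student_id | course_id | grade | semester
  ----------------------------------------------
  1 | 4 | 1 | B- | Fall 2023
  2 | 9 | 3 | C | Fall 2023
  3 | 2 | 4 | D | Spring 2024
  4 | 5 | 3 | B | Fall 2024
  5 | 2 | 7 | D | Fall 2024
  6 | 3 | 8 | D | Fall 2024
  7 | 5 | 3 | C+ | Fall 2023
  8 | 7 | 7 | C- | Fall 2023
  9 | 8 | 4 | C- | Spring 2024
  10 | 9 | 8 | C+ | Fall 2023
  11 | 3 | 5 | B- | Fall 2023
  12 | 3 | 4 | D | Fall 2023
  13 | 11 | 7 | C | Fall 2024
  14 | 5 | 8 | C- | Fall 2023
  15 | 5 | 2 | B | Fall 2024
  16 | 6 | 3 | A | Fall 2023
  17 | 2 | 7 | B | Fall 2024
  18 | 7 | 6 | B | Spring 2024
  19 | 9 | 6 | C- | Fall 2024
SELECT p.name, COUNT(DISTINCT c.course_id) AS distinct_course_count FROM enrollments c JOIN students p ON c.student_id = p.id GROUP BY p.id, p.name ORDER BY distinct_course_count ASC

Execution result:
name | distinct_course_count
Tina Davis | 1
Peter Miller | 1
Rose Williams | 1
Ivy Johnson | 1
David Williams | 2
Carol Johnson | 2
Rose Smith | 3
Frank Brown | 3
David Johnson | 3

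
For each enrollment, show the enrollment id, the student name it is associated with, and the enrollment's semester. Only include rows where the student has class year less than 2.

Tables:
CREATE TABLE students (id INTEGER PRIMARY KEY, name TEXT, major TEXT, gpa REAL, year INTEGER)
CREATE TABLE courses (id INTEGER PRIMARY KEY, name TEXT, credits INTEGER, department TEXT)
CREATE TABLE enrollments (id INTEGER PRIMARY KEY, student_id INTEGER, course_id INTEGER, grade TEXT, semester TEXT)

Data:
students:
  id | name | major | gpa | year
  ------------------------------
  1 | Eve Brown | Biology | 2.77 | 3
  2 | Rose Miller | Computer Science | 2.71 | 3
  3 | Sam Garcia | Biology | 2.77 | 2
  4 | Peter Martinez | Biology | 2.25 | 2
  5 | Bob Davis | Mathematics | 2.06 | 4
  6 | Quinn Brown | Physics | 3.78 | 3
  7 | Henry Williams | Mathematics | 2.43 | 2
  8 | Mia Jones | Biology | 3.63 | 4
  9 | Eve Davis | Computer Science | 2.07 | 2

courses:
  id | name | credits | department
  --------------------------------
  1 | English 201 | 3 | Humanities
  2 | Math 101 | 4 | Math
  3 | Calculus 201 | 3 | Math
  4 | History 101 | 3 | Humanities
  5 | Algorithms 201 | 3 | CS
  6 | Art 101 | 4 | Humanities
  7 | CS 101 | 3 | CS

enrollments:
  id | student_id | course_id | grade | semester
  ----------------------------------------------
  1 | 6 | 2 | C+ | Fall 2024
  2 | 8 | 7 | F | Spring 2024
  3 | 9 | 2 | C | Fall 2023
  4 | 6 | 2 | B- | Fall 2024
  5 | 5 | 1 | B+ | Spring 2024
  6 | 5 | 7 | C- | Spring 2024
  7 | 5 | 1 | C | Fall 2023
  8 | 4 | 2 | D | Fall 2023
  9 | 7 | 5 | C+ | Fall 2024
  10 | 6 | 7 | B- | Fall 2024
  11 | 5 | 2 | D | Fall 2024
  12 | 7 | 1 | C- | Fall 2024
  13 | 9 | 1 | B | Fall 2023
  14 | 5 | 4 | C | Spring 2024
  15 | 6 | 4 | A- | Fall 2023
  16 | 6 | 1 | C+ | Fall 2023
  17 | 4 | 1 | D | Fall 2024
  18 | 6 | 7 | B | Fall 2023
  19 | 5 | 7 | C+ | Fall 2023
SELECT c.id, p.name AS student, c.semester FROM enrollments c JOIN students p ON c.student_id = p.id WHERE p.year < 2

Execution result:
(no rows)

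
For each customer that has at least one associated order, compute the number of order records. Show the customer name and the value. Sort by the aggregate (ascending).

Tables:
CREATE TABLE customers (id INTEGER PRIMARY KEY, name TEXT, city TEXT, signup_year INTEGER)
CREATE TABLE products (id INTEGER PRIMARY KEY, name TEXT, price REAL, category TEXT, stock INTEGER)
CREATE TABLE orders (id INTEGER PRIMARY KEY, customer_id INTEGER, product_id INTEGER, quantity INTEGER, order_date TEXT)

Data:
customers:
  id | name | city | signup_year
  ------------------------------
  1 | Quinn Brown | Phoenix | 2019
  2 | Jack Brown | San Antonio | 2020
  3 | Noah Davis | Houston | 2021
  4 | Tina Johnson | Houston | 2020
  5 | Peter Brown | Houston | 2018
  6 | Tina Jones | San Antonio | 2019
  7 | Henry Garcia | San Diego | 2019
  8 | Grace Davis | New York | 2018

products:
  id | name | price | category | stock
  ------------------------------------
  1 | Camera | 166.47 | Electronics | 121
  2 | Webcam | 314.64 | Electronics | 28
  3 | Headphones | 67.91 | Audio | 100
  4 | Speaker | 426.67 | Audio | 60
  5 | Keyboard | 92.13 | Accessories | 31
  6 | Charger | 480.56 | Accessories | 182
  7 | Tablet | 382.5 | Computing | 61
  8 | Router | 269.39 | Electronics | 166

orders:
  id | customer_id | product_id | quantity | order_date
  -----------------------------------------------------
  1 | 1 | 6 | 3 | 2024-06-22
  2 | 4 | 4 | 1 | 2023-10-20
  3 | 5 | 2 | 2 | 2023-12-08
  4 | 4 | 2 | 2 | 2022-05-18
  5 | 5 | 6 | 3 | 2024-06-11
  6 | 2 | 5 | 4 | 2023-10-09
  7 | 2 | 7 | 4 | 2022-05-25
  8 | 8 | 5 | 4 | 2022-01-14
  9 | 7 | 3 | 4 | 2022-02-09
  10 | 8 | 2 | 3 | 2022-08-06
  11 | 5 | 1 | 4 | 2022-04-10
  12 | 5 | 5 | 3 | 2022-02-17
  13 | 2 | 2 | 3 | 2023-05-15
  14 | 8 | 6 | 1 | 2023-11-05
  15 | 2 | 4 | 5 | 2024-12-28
SELECT p.name, COUNT(*) AS n FROM orders c JOIN customers p ON c.customer_id = p.id GROUP BY p.id, p.name ORDER BY n ASC

Execution result:
name | n
Quinn Brown | 1
Henry Garcia | 1
Tina Johnson | 2
Grace Davis | 3
Jack Brown | 4
Peter Brown | 4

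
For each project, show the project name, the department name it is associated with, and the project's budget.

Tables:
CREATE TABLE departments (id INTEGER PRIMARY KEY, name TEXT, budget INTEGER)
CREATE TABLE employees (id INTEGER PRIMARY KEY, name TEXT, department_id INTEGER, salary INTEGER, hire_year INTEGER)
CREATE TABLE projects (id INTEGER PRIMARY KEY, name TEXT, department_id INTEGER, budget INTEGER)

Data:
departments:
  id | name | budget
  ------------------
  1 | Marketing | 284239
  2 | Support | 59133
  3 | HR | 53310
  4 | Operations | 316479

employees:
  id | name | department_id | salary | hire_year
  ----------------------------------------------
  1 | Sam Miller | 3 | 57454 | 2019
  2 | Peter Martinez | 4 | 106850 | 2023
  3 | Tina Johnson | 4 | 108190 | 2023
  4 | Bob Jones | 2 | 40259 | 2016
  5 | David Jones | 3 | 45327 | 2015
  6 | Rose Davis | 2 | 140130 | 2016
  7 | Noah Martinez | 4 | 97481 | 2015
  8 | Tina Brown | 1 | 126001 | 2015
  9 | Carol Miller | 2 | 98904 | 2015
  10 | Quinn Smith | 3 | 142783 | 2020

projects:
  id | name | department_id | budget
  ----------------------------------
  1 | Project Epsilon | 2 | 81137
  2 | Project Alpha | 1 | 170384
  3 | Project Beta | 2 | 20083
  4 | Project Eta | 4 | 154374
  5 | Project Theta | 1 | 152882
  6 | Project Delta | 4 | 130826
SELECT c.name, p.name AS department, c.budget FROM projects c JOIN departments p ON c.department_id = p.id

Execution result:
name | department | budget
Project Epsilon | Support | 81137
Project Alpha | Marketing | 170384
Project Beta | Support | 20083
Project Eta | Operations | 154374
Project Theta | Marketing | 152882
Project Delta | Operations | 130826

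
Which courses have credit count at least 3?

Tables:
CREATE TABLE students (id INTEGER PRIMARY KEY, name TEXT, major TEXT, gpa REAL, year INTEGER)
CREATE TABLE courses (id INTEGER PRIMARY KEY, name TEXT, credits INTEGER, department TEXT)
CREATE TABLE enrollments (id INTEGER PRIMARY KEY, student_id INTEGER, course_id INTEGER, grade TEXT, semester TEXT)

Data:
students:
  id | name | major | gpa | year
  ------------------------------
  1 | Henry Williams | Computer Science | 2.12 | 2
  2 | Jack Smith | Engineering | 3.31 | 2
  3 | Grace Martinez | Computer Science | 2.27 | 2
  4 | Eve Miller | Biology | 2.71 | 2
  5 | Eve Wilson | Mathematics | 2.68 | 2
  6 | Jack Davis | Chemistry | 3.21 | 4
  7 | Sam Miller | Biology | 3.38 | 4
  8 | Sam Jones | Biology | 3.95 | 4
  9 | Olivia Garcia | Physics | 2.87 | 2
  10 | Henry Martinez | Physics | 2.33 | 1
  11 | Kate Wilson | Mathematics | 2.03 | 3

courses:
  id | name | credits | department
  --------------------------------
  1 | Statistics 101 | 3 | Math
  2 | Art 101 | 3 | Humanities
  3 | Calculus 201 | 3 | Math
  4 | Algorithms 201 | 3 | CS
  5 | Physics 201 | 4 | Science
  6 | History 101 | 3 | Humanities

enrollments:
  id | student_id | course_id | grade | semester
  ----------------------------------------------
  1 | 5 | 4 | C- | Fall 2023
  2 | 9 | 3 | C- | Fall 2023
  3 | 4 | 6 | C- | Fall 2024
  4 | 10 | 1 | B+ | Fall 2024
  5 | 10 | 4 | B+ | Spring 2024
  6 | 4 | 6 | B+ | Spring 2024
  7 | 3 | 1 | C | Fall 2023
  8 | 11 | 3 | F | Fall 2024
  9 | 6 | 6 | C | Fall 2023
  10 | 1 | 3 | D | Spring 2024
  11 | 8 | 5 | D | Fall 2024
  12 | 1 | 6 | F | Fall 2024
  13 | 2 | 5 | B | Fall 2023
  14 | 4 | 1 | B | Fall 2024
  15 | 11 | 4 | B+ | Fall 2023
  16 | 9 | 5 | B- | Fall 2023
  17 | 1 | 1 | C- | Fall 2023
SELECT name, credits FROM courses WHERE credits >= 3

Execution result:
name | credits
Statistics 101 | 3
Art 101 | 3
Calculus 201 | 3
Algorithms 201 | 3
Physics 201 | 4
History 101 | 3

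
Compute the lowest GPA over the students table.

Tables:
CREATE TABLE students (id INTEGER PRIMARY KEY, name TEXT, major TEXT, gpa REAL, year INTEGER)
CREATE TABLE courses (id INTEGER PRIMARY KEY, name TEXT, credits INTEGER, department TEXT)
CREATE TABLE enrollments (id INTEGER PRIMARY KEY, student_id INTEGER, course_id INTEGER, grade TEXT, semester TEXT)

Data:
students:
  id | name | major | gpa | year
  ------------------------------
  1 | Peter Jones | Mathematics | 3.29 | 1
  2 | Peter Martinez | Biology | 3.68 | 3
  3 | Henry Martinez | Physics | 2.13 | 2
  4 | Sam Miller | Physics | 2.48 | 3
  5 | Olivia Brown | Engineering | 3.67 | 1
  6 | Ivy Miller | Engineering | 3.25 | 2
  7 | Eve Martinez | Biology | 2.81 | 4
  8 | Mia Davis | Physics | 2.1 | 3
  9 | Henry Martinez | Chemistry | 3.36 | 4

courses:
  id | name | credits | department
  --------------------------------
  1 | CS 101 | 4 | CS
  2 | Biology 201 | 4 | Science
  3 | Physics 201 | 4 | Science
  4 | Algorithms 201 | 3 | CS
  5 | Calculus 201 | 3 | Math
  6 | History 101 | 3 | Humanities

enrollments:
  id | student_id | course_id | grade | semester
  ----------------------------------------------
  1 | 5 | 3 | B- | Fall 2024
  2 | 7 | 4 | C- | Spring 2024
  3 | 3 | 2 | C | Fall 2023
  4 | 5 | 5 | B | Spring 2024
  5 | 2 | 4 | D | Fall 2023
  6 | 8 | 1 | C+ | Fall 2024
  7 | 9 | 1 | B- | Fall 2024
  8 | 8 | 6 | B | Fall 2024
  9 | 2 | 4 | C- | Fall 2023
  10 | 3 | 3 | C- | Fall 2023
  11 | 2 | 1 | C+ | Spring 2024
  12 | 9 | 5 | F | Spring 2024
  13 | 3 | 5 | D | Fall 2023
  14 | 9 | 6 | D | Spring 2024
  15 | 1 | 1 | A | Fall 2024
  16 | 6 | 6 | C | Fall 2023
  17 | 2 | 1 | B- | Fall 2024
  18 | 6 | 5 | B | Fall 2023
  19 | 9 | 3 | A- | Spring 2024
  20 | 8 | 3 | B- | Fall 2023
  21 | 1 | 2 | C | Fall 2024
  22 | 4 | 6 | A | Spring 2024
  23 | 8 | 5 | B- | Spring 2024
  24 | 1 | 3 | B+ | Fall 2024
SELECT MIN(gpa) FROM students

Execution result:
2.10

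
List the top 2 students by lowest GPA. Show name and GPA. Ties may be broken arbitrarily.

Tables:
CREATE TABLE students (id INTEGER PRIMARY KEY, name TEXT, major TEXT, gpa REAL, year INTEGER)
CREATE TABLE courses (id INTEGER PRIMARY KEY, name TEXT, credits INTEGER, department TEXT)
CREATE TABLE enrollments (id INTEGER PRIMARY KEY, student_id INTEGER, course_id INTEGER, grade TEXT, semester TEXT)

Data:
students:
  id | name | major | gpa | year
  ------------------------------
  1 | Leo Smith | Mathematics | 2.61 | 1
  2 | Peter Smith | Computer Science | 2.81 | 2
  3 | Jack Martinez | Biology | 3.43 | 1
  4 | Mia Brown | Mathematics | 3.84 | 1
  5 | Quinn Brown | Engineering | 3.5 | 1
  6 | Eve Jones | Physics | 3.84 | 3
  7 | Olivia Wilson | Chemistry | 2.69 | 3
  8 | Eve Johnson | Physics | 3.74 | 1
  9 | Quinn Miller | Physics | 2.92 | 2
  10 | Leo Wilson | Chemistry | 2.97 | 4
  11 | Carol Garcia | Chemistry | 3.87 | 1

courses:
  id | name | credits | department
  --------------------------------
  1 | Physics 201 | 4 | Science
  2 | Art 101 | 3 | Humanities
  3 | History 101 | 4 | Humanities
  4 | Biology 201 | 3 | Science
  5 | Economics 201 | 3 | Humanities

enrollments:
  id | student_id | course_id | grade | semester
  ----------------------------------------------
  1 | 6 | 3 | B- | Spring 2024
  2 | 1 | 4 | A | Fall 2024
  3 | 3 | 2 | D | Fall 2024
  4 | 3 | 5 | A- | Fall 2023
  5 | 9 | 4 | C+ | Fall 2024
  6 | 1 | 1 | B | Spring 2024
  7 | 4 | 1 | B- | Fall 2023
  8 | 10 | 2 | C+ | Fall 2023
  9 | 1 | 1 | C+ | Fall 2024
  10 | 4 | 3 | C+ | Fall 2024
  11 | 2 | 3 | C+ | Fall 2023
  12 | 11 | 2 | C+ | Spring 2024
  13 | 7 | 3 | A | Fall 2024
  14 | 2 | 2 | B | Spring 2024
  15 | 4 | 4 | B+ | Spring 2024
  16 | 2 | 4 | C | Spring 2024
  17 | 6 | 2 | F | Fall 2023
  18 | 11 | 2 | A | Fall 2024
SELECT name, gpa FROM students ORDER BY gpa ASC LIMIT 2

Execution result:
name | gpa
Leo Smith | 2.61
Olivia Wilson | 2.69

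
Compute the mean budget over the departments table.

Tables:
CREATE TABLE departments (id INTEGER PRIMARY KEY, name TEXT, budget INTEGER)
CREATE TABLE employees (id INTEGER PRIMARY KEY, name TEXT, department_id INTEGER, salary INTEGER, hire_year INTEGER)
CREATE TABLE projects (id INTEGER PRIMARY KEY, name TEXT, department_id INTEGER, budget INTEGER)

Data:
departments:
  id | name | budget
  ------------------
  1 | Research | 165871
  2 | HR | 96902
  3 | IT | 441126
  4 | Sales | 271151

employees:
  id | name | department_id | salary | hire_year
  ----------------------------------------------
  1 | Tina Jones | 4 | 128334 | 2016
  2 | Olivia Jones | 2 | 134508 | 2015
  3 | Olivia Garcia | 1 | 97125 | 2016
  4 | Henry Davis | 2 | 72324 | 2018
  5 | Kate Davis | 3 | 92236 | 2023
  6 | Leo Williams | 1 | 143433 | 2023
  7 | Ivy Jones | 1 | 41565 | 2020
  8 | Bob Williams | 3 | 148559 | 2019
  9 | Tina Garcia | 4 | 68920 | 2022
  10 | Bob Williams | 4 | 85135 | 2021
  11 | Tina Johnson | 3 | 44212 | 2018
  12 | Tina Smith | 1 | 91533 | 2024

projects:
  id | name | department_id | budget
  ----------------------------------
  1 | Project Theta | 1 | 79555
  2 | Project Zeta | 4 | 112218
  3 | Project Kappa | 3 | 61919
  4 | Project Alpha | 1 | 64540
SELECT AVG(budget) FROM departments

Execution result:
243762.50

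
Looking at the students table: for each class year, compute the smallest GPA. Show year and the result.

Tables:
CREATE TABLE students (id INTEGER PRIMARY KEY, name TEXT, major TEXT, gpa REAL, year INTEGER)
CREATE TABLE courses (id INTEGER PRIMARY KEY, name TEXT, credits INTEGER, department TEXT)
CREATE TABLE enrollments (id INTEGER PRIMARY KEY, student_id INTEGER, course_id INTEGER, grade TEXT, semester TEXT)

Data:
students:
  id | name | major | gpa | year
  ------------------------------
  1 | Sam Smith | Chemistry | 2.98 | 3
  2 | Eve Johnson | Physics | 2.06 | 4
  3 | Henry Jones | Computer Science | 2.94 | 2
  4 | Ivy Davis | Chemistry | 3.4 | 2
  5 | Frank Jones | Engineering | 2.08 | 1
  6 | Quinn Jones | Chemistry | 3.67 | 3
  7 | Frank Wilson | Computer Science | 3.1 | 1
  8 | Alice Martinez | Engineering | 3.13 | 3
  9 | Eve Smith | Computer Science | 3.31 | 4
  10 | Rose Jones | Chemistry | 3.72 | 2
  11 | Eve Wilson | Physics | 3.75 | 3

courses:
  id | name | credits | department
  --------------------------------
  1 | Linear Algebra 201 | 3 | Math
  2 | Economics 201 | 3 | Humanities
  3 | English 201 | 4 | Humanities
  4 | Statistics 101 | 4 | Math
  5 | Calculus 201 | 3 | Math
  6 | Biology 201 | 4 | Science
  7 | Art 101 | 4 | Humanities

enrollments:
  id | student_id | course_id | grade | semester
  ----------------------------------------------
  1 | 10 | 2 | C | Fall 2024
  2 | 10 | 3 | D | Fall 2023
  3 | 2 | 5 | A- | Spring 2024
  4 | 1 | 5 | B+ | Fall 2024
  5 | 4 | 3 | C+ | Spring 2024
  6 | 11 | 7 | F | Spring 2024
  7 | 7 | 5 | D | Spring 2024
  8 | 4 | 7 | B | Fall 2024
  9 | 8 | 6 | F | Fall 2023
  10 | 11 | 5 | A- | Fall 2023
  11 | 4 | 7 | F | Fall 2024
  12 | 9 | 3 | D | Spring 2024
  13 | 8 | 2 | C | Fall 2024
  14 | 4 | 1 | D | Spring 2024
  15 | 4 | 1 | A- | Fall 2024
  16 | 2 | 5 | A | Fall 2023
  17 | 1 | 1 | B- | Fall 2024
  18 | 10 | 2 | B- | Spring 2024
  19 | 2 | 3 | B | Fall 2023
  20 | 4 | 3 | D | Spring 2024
SELECT year, MIN(gpa) AS min_gpa FROM students GROUP BY year

Execution result:
year | min_gpa
1 | 2.08
2 | 2.94
3 | 2.98
4 | 2.06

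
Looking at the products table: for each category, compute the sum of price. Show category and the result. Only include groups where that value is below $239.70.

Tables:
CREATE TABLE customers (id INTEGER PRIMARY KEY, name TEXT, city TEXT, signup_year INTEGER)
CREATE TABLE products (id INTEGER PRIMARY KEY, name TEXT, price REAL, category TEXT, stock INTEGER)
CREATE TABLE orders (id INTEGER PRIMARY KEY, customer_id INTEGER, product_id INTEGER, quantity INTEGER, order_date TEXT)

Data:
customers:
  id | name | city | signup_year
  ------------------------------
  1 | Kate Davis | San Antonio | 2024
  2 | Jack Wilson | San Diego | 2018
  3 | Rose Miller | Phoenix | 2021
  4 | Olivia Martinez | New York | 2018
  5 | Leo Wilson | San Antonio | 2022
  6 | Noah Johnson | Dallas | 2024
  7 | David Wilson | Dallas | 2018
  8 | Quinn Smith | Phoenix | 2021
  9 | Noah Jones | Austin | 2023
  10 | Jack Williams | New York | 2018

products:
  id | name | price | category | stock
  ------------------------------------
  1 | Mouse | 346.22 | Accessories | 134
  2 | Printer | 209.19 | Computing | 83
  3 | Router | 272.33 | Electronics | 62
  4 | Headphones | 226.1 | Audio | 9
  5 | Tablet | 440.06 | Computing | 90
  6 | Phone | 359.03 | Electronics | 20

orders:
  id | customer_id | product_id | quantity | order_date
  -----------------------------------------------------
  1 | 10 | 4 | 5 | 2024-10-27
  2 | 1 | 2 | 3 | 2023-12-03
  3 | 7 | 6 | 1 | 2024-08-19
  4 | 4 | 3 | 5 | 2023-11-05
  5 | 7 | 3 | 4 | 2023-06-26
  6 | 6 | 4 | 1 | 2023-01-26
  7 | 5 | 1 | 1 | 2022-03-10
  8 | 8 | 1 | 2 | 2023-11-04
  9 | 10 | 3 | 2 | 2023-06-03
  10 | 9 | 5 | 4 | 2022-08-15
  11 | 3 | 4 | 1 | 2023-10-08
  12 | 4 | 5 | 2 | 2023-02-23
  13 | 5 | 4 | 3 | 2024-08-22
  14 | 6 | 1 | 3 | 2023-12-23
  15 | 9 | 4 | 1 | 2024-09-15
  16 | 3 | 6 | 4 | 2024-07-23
SELECT category, SUM(price) AS sum_price FROM products GROUP BY category HAVING SUM(price) < 239.7

Execution result:
category | sum_price
Audio | 226.10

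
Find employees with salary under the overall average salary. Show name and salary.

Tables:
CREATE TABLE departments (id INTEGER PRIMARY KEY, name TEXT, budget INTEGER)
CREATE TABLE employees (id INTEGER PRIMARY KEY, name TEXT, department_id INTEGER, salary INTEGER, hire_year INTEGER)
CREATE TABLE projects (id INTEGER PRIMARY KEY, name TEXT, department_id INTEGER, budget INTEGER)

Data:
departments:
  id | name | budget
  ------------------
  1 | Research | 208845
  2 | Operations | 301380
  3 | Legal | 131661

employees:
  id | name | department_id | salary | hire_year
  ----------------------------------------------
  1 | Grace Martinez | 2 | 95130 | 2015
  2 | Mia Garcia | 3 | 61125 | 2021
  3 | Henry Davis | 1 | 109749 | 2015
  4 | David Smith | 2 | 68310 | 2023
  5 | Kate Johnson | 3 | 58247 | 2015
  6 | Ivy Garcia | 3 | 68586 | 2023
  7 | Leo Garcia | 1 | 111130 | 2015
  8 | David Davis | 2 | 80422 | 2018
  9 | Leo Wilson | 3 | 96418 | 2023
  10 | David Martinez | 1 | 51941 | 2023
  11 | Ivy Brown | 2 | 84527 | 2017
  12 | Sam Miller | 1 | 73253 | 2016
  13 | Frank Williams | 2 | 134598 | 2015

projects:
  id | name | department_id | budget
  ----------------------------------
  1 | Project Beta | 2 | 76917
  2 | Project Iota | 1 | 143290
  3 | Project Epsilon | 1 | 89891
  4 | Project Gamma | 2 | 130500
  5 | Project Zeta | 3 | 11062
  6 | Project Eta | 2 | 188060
SELECT name, salary FROM employees WHERE salary < (SELECT AVG(salary) FROM employees)

Execution result:
name | salary
Mia Garcia | 61125
David Smith | 68310
Kate Johnson | 58247
Ivy Garcia | 68586
David Davis | 80422
David Martinez | 51941
Sam Miller | 73253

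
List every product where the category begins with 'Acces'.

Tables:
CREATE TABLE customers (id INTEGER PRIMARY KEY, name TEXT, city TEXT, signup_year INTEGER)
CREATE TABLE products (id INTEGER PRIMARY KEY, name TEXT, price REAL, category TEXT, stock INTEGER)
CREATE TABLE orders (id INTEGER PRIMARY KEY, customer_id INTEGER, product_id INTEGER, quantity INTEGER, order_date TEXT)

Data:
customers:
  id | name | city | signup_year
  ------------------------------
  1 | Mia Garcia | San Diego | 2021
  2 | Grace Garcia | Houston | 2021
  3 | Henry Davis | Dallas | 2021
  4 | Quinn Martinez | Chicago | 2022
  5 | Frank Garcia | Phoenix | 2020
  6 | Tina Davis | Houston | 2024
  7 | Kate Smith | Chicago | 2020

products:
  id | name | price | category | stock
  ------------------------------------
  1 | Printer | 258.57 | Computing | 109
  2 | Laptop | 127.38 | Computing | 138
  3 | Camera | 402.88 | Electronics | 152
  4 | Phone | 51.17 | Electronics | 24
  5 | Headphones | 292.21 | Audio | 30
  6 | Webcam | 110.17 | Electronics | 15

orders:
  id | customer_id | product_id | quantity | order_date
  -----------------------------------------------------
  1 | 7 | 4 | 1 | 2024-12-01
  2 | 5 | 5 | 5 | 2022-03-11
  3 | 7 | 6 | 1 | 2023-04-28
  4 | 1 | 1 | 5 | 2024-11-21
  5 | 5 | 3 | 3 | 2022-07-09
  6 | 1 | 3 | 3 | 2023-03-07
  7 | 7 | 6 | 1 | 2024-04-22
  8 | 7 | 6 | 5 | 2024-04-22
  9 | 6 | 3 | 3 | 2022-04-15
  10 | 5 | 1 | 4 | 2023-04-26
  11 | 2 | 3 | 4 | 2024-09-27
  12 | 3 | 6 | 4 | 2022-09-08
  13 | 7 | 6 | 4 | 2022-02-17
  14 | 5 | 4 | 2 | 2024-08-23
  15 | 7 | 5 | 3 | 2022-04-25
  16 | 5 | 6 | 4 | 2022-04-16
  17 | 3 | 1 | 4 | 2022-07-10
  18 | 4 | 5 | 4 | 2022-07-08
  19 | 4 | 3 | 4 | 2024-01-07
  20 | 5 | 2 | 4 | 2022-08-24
SELECT name, category FROM products WHERE category LIKE 'Acces%'

Execution result:
(no rows)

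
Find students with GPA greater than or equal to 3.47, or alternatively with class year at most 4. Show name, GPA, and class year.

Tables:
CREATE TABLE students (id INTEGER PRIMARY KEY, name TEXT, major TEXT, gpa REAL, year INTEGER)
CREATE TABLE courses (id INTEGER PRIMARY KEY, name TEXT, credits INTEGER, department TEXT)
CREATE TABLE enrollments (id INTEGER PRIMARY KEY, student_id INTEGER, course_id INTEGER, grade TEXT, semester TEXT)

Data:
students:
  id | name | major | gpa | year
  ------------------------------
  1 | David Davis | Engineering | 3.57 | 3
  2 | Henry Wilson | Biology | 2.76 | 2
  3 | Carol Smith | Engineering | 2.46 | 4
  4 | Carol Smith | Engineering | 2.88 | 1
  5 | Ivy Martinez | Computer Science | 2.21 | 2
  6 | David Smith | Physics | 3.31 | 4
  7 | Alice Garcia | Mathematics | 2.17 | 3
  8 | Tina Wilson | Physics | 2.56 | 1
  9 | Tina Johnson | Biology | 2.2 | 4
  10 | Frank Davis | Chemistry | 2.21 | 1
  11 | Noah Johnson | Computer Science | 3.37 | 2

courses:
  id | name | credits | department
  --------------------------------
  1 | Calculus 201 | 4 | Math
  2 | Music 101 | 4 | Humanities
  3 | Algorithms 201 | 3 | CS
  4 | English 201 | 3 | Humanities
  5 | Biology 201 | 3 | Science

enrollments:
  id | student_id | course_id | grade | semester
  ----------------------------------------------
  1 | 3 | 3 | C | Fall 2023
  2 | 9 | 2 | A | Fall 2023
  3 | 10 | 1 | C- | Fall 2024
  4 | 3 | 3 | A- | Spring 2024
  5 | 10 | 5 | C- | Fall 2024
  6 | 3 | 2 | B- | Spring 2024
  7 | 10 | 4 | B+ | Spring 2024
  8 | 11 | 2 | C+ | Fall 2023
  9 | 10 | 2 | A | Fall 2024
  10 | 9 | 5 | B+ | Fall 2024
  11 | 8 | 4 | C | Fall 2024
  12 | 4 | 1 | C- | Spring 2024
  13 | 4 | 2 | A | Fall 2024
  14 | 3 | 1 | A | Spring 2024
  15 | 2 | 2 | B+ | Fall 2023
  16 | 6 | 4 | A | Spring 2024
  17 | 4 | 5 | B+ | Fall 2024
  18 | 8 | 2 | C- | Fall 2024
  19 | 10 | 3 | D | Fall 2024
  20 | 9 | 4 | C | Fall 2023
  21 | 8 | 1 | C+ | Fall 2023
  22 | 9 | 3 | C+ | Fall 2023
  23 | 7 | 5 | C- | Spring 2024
SELECT name, gpa, year FROM students WHERE gpa >= 3.47 OR year <= 4

Execution result:
name | gpa | year
David Davis | 3.57 | 3
Henry Wilson | 2.76 | 2
Carol Smith | 2.46 | 4
Carol Smith | 2.88 | 1
Ivy Martinez | 2.21 | 2
David Smith | 3.31 | 4
Alice Garcia | 2.17 | 3
Tina Wilson | 2.56 | 1
Tina Johnson | 2.20 | 4
Frank Davis | 2.21 | 1
Noah Johnson | 3.37 | 2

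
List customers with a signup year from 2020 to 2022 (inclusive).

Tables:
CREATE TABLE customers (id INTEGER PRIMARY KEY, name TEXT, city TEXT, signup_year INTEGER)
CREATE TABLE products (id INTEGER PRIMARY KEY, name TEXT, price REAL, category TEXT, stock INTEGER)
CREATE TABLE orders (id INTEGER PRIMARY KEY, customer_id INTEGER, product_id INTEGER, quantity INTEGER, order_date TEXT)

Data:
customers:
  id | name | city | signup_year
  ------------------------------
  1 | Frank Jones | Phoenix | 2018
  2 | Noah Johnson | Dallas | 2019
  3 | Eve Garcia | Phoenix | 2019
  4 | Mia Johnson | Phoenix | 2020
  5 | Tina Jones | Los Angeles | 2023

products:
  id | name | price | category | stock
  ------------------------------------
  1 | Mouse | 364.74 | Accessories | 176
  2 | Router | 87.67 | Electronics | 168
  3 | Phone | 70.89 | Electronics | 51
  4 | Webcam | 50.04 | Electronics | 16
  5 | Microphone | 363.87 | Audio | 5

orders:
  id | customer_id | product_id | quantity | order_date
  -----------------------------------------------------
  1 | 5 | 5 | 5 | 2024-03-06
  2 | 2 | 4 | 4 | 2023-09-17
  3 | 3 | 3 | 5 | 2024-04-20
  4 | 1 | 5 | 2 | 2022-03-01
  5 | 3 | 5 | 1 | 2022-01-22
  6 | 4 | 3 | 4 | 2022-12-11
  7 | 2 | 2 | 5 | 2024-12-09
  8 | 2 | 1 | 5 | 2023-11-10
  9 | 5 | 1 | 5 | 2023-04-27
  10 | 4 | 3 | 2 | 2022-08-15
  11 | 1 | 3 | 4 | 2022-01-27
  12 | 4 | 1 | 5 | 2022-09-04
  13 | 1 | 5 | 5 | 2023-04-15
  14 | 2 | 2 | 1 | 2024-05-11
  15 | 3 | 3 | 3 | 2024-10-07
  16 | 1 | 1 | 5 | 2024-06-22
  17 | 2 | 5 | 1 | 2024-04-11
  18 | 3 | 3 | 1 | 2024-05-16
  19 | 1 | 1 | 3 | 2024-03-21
SELECT name, signup_year FROM customers WHERE signup_year BETWEEN 2020 AND 2022

Execution result:
name | signup_year
Mia Johnson | 2020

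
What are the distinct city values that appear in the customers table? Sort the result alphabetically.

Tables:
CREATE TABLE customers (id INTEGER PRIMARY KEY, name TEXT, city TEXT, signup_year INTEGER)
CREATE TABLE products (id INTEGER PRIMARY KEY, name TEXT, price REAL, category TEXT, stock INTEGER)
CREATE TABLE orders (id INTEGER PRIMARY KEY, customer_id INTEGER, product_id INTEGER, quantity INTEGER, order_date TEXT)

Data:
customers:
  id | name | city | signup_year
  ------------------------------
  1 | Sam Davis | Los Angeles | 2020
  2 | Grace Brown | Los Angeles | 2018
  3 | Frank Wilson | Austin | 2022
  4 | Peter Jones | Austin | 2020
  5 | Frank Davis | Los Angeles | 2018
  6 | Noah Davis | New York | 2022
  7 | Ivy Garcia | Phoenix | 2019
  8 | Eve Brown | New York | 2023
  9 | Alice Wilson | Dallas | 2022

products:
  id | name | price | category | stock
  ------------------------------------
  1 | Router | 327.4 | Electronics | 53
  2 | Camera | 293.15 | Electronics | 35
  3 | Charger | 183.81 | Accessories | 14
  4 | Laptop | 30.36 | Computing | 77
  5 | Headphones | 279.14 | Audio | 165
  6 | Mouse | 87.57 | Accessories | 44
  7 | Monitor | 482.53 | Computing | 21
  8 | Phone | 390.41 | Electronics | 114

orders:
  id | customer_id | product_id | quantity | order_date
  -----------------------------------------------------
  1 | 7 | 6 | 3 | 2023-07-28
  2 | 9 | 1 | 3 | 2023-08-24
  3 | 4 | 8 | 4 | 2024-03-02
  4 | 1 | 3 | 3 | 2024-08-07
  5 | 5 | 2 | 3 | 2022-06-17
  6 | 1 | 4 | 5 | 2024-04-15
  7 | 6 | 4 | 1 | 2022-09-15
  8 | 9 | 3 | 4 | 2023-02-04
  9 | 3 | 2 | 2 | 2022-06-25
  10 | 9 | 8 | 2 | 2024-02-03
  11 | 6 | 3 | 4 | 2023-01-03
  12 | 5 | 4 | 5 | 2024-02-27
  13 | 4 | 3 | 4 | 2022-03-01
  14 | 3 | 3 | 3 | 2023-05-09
SELECT DISTINCT city FROM customers ORDER BY city

Execution result:
city
Austin
Dallas
Los Angeles
New York
Phoenix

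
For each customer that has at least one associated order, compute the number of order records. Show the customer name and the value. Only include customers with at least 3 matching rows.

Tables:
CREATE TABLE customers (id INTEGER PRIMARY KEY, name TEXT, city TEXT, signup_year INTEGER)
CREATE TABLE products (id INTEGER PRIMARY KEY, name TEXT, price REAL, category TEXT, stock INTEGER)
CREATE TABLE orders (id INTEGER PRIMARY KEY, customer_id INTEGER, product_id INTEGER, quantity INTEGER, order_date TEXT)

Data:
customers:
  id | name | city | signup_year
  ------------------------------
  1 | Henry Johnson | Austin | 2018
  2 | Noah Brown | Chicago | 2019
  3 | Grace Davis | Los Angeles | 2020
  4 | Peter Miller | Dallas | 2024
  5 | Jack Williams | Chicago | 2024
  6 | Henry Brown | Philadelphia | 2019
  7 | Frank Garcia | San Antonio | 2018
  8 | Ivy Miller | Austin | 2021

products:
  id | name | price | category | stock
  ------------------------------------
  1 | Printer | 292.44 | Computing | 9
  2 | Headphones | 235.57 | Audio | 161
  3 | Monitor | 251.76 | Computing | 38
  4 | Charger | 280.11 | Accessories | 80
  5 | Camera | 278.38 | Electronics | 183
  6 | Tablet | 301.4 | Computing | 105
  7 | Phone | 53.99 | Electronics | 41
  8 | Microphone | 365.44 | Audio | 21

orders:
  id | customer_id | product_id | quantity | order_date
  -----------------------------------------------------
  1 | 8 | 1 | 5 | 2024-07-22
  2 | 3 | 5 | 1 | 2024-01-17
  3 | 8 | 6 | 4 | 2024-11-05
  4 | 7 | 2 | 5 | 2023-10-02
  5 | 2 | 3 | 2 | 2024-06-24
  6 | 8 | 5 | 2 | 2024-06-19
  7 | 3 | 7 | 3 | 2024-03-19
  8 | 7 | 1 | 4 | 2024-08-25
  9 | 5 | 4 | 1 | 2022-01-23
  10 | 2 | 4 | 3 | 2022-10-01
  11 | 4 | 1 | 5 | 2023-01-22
SELECT p.name, COUNT(*) AS n FROM orders c JOIN customers p ON c.customer_id = p.id GROUP BY p.id, p.name HAVING COUNT(*) >= 3

Execution result:
name | n
Ivy Miller | 3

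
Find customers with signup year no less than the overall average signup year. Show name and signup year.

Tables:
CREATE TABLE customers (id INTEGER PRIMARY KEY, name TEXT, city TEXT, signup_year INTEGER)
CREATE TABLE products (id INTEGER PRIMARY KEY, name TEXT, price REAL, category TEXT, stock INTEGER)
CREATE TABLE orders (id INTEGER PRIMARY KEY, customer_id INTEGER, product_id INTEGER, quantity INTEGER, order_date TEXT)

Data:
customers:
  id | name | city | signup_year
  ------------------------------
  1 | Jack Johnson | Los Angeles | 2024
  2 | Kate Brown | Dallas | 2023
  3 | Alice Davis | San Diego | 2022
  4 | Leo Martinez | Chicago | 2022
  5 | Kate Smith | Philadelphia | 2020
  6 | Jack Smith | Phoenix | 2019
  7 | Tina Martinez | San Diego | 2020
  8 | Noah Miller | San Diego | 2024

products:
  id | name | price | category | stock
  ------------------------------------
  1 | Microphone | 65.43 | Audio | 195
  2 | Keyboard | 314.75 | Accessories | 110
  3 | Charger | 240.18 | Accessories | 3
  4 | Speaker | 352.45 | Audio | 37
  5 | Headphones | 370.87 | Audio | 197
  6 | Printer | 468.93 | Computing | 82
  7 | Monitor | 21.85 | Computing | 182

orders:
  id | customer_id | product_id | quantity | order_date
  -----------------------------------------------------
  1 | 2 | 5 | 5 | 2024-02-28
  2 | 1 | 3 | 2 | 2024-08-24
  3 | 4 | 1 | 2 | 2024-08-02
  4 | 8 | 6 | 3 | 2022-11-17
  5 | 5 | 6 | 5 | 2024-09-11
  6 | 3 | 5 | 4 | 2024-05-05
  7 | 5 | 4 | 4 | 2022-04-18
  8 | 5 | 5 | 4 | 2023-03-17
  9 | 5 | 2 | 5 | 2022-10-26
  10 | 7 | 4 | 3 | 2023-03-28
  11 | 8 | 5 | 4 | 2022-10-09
SELECT name, signup_year FROM customers WHERE signup_year >= (SELECT AVG(signup_year) FROM customers)

Execution result:
name | signup_year
Jack Johnson | 2024
Kate Brown | 2023
Alice Davis | 2022
Leo Martinez | 2022
Noah Miller | 2024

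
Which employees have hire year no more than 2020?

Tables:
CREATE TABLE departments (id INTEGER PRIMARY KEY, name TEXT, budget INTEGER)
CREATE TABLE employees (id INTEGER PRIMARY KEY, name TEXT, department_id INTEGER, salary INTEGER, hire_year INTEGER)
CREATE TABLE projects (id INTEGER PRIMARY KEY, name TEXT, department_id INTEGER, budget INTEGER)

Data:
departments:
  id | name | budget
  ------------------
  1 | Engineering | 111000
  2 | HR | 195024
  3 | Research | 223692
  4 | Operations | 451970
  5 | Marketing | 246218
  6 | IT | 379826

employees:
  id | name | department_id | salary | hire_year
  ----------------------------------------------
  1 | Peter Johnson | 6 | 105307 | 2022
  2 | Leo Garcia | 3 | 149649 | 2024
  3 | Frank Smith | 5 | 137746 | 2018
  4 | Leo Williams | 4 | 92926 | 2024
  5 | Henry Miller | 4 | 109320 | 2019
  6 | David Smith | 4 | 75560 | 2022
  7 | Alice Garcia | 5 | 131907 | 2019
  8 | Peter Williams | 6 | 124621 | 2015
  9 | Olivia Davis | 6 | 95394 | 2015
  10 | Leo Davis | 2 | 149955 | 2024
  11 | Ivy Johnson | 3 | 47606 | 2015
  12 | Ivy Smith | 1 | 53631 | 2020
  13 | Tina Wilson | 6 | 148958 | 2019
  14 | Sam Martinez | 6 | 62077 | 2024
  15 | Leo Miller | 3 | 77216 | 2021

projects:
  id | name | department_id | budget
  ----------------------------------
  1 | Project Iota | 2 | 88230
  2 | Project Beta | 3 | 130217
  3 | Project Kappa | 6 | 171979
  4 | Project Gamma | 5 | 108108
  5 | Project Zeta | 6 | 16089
SELECT name, hire_year FROM employees WHERE hire_year <= 2020

Execution result:
name | hire_year
Frank Smith | 2018
Henry Miller | 2019
Alice Garcia | 2019
Peter Williams | 2015
Olivia Davis | 2015
Ivy Johnson | 2015
Ivy Smith | 2020
Tina Wilson | 2019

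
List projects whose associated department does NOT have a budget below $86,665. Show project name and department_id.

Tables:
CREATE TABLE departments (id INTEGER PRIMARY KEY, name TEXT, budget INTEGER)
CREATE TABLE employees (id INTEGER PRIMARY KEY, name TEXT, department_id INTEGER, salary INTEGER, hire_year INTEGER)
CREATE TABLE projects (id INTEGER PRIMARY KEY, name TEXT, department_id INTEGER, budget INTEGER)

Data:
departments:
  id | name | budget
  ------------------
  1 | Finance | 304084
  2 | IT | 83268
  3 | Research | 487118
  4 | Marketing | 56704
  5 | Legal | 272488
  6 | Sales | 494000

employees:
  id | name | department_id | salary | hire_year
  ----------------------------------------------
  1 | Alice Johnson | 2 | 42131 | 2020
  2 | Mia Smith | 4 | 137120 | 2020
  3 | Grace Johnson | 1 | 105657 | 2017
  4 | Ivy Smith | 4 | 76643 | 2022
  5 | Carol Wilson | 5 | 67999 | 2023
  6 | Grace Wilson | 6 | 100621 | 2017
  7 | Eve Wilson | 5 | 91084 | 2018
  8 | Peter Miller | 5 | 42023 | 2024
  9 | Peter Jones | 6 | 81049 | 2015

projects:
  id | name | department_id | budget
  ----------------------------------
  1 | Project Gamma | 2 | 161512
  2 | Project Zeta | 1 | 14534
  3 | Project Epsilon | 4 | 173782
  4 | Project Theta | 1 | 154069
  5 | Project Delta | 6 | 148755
SELECT name, department_id FROM projects WHERE department_id NOT IN (SELECT id FROM departments WHERE budget < 86665)

Execution result:
name | department_id
Project Zeta | 1
Project Theta | 1
Project Delta | 6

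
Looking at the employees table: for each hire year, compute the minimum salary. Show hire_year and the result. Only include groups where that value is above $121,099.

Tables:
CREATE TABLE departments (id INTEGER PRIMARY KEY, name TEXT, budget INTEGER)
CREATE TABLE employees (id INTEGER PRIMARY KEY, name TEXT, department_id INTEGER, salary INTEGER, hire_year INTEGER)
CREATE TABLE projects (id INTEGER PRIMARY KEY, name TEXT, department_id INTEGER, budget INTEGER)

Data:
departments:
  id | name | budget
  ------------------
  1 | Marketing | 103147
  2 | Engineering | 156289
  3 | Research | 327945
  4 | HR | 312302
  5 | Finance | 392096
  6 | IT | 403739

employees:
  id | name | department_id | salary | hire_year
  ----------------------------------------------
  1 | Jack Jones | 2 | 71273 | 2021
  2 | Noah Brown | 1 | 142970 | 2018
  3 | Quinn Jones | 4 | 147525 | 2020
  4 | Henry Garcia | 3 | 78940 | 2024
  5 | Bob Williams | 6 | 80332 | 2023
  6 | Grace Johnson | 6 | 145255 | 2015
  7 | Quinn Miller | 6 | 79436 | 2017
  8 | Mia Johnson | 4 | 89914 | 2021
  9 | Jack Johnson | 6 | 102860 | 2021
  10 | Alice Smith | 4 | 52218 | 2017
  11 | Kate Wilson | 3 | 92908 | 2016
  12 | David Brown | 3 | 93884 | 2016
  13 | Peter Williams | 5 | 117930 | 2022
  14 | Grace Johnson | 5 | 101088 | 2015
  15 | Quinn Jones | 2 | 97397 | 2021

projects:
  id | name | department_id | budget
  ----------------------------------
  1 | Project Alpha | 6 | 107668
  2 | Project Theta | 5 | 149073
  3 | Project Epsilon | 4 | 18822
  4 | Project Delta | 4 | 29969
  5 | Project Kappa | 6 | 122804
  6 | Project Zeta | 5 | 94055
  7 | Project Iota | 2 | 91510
SELECT hire_year, MIN(salary) AS min_salary FROM employees GROUP BY hire_year HAVING MIN(salary) > 121099

Execution result:
hire_year | min_salary
2018 | 142970
2020 | 147525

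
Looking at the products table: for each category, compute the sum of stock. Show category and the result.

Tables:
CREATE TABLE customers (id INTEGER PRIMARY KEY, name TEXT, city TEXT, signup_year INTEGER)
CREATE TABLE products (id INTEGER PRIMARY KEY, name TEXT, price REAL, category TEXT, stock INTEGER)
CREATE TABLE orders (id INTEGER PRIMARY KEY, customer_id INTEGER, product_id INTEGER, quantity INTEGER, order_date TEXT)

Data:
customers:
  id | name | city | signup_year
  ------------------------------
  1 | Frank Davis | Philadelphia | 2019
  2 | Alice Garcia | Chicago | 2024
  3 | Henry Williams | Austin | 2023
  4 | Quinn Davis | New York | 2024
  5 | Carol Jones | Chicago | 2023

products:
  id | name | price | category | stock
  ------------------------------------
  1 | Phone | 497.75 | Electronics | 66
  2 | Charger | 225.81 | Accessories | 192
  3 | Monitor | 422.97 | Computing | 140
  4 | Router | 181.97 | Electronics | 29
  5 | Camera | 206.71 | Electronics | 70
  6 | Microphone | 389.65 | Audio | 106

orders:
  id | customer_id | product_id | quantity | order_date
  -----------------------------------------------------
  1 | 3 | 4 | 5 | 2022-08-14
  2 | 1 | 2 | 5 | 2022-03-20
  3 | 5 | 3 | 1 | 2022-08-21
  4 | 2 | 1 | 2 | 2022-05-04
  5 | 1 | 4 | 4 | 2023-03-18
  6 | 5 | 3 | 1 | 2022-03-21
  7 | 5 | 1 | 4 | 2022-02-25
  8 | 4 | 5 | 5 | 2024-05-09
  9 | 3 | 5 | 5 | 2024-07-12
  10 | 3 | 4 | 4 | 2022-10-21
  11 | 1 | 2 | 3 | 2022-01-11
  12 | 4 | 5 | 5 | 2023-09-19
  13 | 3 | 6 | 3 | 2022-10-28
SELECT category, SUM(stock) AS sum_stock FROM products GROUP BY category

Execution result:
category | sum_stock
Accessories | 192
Audio | 106
Computing | 140
Electronics | 165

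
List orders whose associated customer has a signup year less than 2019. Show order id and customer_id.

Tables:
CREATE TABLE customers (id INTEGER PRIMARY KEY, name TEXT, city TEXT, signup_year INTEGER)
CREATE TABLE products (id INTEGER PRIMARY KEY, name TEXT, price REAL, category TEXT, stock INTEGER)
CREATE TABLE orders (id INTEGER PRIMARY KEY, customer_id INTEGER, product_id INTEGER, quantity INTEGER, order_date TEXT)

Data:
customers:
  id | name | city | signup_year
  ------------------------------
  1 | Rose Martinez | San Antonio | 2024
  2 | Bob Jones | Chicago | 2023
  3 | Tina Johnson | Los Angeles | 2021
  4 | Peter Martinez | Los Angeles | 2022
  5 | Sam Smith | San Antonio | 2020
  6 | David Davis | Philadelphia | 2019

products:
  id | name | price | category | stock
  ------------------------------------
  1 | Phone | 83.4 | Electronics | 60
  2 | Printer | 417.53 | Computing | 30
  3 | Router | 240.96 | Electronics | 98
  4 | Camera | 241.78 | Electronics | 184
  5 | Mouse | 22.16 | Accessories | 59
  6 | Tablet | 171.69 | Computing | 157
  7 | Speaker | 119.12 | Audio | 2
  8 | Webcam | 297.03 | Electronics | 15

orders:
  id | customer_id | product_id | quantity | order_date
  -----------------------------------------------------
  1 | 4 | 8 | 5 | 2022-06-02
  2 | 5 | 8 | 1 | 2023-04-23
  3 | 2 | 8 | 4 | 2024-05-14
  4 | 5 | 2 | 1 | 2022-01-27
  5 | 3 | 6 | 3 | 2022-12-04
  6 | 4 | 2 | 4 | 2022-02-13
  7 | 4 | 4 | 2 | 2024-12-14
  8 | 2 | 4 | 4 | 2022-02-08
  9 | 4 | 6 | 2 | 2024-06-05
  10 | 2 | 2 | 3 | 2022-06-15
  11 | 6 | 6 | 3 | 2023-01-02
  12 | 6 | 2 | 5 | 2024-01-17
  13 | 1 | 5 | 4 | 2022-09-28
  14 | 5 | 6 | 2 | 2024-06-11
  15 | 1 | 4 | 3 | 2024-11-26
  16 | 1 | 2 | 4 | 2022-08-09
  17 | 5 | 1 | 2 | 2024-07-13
SELECT id, customer_id FROM orders WHERE customer_id IN (SELECT id FROM customers WHERE signup_year < 2019)

Execution result:
(no rows)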